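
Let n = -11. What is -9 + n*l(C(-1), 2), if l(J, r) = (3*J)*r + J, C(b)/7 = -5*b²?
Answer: 2686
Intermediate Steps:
C(b) = -35*b² (C(b) = 7*(-5*b²) = -35*b²)
l(J, r) = J + 3*J*r (l(J, r) = 3*J*r + J = J + 3*J*r)
-9 + n*l(C(-1), 2) = -9 - 11*(-35*(-1)²)*(1 + 3*2) = -9 - 11*(-35*1)*(1 + 6) = -9 - (-385)*7 = -9 - 11*(-245) = -9 + 2695 = 2686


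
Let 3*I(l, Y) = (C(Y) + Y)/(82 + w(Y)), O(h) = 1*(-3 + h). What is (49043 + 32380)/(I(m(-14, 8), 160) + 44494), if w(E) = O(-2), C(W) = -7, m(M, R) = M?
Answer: 6269571/3426089 ≈ 1.8300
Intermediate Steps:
O(h) = -3 + h
w(E) = -5 (w(E) = -3 - 2 = -5)
I(l, Y) = -1/33 + Y/231 (I(l, Y) = ((-7 + Y)/(82 - 5))/3 = ((-7 + Y)/77)/3 = ((-7 + Y)*(1/77))/3 = (-1/11 + Y/77)/3 = -1/33 + Y/231)
(49043 + 32380)/(I(m(-14, 8), 160) + 44494) = (49043 + 32380)/((-1/33 + (1/231)*160) + 44494) = 81423/((-1/33 + 160/231) + 44494) = 81423/(51/77 + 44494) = 81423/(3426089/77) = 81423*(77/3426089) = 6269571/3426089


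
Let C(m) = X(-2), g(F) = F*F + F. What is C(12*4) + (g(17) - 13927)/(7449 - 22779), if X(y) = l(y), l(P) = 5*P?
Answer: -139679/15330 ≈ -9.1115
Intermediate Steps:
X(y) = 5*y
g(F) = F + F² (g(F) = F² + F = F + F²)
C(m) = -10 (C(m) = 5*(-2) = -10)
C(12*4) + (g(17) - 13927)/(7449 - 22779) = -10 + (17*(1 + 17) - 13927)/(7449 - 22779) = -10 + (17*18 - 13927)/(-15330) = -10 + (306 - 13927)*(-1/15330) = -10 - 13621*(-1/15330) = -10 + 13621/15330 = -139679/15330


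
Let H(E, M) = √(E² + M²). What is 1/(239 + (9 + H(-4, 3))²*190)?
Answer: 1/37479 ≈ 2.6682e-5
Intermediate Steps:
1/(239 + (9 + H(-4, 3))²*190) = 1/(239 + (9 + √((-4)² + 3²))²*190) = 1/(239 + (9 + √(16 + 9))²*190) = 1/(239 + (9 + √25)²*190) = 1/(239 + (9 + 5)²*190) = 1/(239 + 14²*190) = 1/(239 + 196*190) = 1/(239 + 37240) = 1/37479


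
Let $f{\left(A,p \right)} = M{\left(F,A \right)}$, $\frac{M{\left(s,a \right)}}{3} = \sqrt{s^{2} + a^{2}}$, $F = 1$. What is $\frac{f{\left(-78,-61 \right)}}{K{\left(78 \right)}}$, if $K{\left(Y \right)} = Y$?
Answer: $\frac{\sqrt{6085}}{26} \approx 3.0002$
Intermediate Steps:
$M{\left(s,a \right)} = 3 \sqrt{a^{2} + s^{2}}$ ($M{\left(s,a \right)} = 3 \sqrt{s^{2} + a^{2}} = 3 \sqrt{a^{2} + s^{2}}$)
$f{\left(A,p \right)} = 3 \sqrt{1 + A^{2}}$ ($f{\left(A,p \right)} = 3 \sqrt{A^{2} + 1^{2}} = 3 \sqrt{A^{2} + 1} = 3 \sqrt{1 + A^{2}}$)
$\frac{f{\left(-78,-61 \right)}}{K{\left(78 \right)}} = \frac{3 \sqrt{1 + \left(-78\right)^{2}}}{78} = 3 \sqrt{1 + 6084} \cdot \frac{1}{78} = 3 \sqrt{6085} \cdot \frac{1}{78} = \frac{\sqrt{6085}}{26}$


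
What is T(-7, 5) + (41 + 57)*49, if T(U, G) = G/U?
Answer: 33609/7 ≈ 4801.3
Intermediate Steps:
T(-7, 5) + (41 + 57)*49 = 5/(-7) + (41 + 57)*49 = 5*(-1/7) + 98*49 = -5/7 + 4802 = 33609/7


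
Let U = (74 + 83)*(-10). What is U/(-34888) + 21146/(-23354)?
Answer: -175268967/203693588 ≈ -0.86045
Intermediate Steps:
U = -1570 (U = 157*(-10) = -1570)
U/(-34888) + 21146/(-23354) = -1570/(-34888) + 21146/(-23354) = -1570*(-1/34888) + 21146*(-1/23354) = 785/17444 - 10573/11677 = -175268967/203693588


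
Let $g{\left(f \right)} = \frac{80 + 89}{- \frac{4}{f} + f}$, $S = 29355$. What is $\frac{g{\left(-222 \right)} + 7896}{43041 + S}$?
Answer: $\frac{21615409}{198204160} \approx 0.10906$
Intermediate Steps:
$g{\left(f \right)} = \frac{169}{f - \frac{4}{f}}$
$\frac{g{\left(-222 \right)} + 7896}{43041 + S} = \frac{169 \left(-222\right) \frac{1}{-4 + \left(-222\right)^{2}} + 7896}{43041 + 29355} = \frac{169 \left(-222\right) \frac{1}{-4 + 49284} + 7896}{72396} = \left(169 \left(-222\right) \frac{1}{49280} + 7896\right) \frac{1}{72396} = \left(- \frac{18759}{24640} + 7896\right) \frac{1}{72396} = \frac{194538681}{24640} \cdot \frac{1}{72396} = \frac{21615409}{198204160}$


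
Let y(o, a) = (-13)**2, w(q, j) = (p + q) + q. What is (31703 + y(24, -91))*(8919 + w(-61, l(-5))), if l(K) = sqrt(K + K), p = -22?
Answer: 279676800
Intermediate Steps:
l(K) = sqrt(2)*sqrt(K) (l(K) = sqrt(2*K) = sqrt(2)*sqrt(K))
w(q, j) = -22 + 2*q (w(q, j) = (-22 + q) + q = -22 + 2*q)
y(o, a) = 169
(31703 + y(24, -91))*(8919 + w(-61, l(-5))) = (31703 + 169)*(8919 + (-22 + 2*(-61))) = 31872*(8919 + (-22 - 122)) = 31872*(8919 - 144) = 31872*8775 = 279676800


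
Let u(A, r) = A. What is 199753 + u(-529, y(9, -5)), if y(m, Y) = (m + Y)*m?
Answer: 199224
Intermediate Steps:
y(m, Y) = m*(Y + m) (y(m, Y) = (Y + m)*m = m*(Y + m))
199753 + u(-529, y(9, -5)) = 199753 - 529 = 199224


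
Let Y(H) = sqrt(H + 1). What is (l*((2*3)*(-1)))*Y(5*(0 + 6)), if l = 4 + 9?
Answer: -78*sqrt(31) ≈ -434.29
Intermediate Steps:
Y(H) = sqrt(1 + H)
l = 13
(l*((2*3)*(-1)))*Y(5*(0 + 6)) = (13*((2*3)*(-1)))*sqrt(1 + 5*(0 + 6)) = (13*(6*(-1)))*sqrt(1 + 5*6) = (13*(-6))*sqrt(1 + 30) = -78*sqrt(31)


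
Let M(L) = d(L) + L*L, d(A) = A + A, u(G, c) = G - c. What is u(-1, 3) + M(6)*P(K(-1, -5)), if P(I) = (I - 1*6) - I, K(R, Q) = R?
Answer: -292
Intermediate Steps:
d(A) = 2*A
M(L) = L**2 + 2*L (M(L) = 2*L + L*L = 2*L + L**2 = L**2 + 2*L)
P(I) = -6 (P(I) = (I - 6) - I = (-6 + I) - I = -6)
u(-1, 3) + M(6)*P(K(-1, -5)) = (-1 - 1*3) + (6*(2 + 6))*(-6) = (-1 - 3) + (6*8)*(-6) = -4 + 48*(-6) = -4 - 288 = -292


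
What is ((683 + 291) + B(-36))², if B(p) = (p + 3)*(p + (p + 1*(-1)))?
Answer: 11444689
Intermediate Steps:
B(p) = (-1 + 2*p)*(3 + p) (B(p) = (3 + p)*(p + (p - 1)) = (3 + p)*(p + (-1 + p)) = (3 + p)*(-1 + 2*p) = (-1 + 2*p)*(3 + p))
((683 + 291) + B(-36))² = ((683 + 291) + (-3 + 2*(-36)² + 5*(-36)))² = (974 + (-3 + 2*1296 - 180))² = (974 + (-3 + 2592 - 180))² = (974 + 2409)² = 3383² = 11444689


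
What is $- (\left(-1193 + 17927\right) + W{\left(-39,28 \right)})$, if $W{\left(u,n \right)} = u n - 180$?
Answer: $-15462$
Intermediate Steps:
$W{\left(u,n \right)} = -180 + n u$ ($W{\left(u,n \right)} = n u - 180 = -180 + n u$)
$- (\left(-1193 + 17927\right) + W{\left(-39,28 \right)}) = - (\left(-1193 + 17927\right) + \left(-180 + 28 \left(-39\right)\right)) = - (16734 - 1272) = \left(-1\right) 15462 = -15462$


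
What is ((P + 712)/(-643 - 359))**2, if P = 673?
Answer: 1918225/1004004 ≈ 1.9106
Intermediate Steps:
((P + 712)/(-643 - 359))**2 = ((673 + 712)/(-643 - 359))**2 = (1385/(-1002))**2 = (1385*(-1/1002))**2 = (-1385/1002)**2 = 1918225/1004004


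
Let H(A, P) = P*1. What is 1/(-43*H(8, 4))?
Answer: -1/172 ≈ -0.0058140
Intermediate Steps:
H(A, P) = P
1/(-43*H(8, 4)) = 1/(-43*4) = 1/(-172) = -1/172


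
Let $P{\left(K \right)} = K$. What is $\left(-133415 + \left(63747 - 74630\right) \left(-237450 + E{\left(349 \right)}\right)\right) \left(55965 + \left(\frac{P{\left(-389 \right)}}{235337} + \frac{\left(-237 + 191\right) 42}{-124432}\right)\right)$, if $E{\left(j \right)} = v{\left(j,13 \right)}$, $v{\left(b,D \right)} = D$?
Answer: $\frac{37809026001386606203748}{261459407} \approx 1.4461 \cdot 10^{14}$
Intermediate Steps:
$E{\left(j \right)} = 13$
$\left(-133415 + \left(63747 - 74630\right) \left(-237450 + E{\left(349 \right)}\right)\right) \left(55965 + \left(\frac{P{\left(-389 \right)}}{235337} + \frac{\left(-237 + 191\right) 42}{-124432}\right)\right) = \left(-133415 + \left(63747 - 74630\right) \left(-237450 + 13\right)\right) \left(55965 - \left(\frac{389}{235337} - \frac{\left(-237 + 191\right) 42}{-124432}\right)\right) = \left(-133415 - -2584026871\right) \left(55965 - \left(\frac{389}{235337} - \left(-46\right) 42 \left(- \frac{1}{124432}\right)\right)\right) = \left(-133415 + 2584026871\right) \left(55965 - - \frac{14509537}{1045837628}\right) = 2583893456 \left(55965 + \left(- \frac{389}{235337} + \frac{69}{4444}\right)\right) = 2583893456 \left(55965 + \frac{14509537}{1045837628}\right) = 2583893456 \cdot \frac{58530317360557}{1045837628} = \frac{37809026001386606203748}{261459407}$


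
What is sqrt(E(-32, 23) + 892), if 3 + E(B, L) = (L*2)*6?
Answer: sqrt(1165) ≈ 34.132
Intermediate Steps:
E(B, L) = -3 + 12*L (E(B, L) = -3 + (L*2)*6 = -3 + (2*L)*6 = -3 + 12*L)
sqrt(E(-32, 23) + 892) = sqrt((-3 + 12*23) + 892) = sqrt((-3 + 276) + 892) = sqrt(273 + 892) = sqrt(1165)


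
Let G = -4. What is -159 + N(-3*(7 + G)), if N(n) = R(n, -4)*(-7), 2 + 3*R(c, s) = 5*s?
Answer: -323/3 ≈ -107.67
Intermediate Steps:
R(c, s) = -⅔ + 5*s/3 (R(c, s) = -⅔ + (5*s)/3 = -⅔ + 5*s/3)
N(n) = 154/3 (N(n) = (-⅔ + (5/3)*(-4))*(-7) = (-⅔ - 20/3)*(-7) = -22/3*(-7) = 154/3)
-159 + N(-3*(7 + G)) = -159 + 154/3 = -323/3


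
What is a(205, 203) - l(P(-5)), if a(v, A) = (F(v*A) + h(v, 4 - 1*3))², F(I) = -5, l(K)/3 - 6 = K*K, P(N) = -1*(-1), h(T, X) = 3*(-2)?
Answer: 100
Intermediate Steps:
h(T, X) = -6
P(N) = 1
l(K) = 18 + 3*K² (l(K) = 18 + 3*(K*K) = 18 + 3*K²)
a(v, A) = 121 (a(v, A) = (-5 - 6)² = (-11)² = 121)
a(205, 203) - l(P(-5)) = 121 - (18 + 3*1²) = 121 - (18 + 3*1) = 121 - (18 + 3) = 121 - 1*21 = 121 - 21 = 100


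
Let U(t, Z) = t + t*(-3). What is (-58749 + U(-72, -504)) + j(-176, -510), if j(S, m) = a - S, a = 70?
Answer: -58359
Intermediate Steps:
U(t, Z) = -2*t (U(t, Z) = t - 3*t = -2*t)
j(S, m) = 70 - S
(-58749 + U(-72, -504)) + j(-176, -510) = (-58749 - 2*(-72)) + (70 - 1*(-176)) = (-58749 + 144) + (70 + 176) = -58605 + 246 = -58359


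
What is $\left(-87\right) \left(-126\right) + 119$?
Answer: $11081$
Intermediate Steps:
$\left(-87\right) \left(-126\right) + 119 = 10962 + 119 = 11081$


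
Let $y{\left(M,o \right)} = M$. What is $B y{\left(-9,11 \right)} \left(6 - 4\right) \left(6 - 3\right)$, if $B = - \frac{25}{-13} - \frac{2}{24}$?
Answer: $- \frac{2583}{26} \approx -99.346$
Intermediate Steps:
$B = \frac{287}{156}$ ($B = \left(-25\right) \left(- \frac{1}{13}\right) - \frac{1}{12} = \frac{25}{13} - \frac{1}{12} = \frac{287}{156} \approx 1.8397$)
$B y{\left(-9,11 \right)} \left(6 - 4\right) \left(6 - 3\right) = \frac{287}{156} \left(-9\right) \left(6 - 4\right) \left(6 - 3\right) = - \frac{861 \cdot 2 \cdot 3}{52} = \left(- \frac{861}{52}\right) 6 = - \frac{2583}{26}$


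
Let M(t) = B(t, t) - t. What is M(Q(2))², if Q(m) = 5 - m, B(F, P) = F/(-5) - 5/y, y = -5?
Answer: 169/25 ≈ 6.7600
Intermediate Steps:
B(F, P) = 1 - F/5 (B(F, P) = F/(-5) - 5/(-5) = F*(-⅕) - 5*(-⅕) = -F/5 + 1 = 1 - F/5)
M(t) = 1 - 6*t/5 (M(t) = (1 - t/5) - t = 1 - 6*t/5)
M(Q(2))² = (1 - 6*(5 - 1*2)/5)² = (1 - 6*(5 - 2)/5)² = (1 - 6/5*3)² = (1 - 18/5)² = (-13/5)² = 169/25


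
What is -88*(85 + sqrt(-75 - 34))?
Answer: -7480 - 88*I*sqrt(109) ≈ -7480.0 - 918.75*I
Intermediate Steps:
-88*(85 + sqrt(-75 - 34)) = -88*(85 + sqrt(-109)) = -88*(85 + I*sqrt(109)) = -7480 - 88*I*sqrt(109)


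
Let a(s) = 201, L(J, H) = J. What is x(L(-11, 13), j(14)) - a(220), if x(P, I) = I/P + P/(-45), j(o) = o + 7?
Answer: -100319/495 ≈ -202.66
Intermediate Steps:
j(o) = 7 + o
x(P, I) = -P/45 + I/P (x(P, I) = I/P + P*(-1/45) = I/P - P/45 = -P/45 + I/P)
x(L(-11, 13), j(14)) - a(220) = (-1/45*(-11) + (7 + 14)/(-11)) - 1*201 = (11/45 + 21*(-1/11)) - 201 = (11/45 - 21/11) - 201 = -824/495 - 201 = -100319/495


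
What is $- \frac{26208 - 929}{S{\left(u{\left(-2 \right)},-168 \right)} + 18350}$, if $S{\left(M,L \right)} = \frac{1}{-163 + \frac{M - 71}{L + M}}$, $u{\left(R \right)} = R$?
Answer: $- \frac{698635723}{507138780} \approx -1.3776$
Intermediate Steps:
$S{\left(M,L \right)} = \frac{1}{-163 + \frac{-71 + M}{L + M}}$
$- \frac{26208 - 929}{S{\left(u{\left(-2 \right)},-168 \right)} + 18350} = - \frac{26208 - 929}{\frac{\left(-1\right) \left(-168\right) - -2}{71 + 162 \left(-2\right) + 163 \left(-168\right)} + 18350} = - \frac{25279}{\frac{168 + 2}{71 - 324 - 27384} + 18350} = - \frac{25279}{\frac{1}{-27637} \cdot 170 + 18350} = - \frac{25279}{\left(- \frac{1}{27637}\right) 170 + 18350} = - \frac{25279}{- \frac{170}{27637} + 18350} = - \frac{25279}{\frac{507138780}{27637}} = - \frac{25279 \cdot 27637}{507138780} = \left(-1\right) \frac{698635723}{507138780} = - \frac{698635723}{507138780}$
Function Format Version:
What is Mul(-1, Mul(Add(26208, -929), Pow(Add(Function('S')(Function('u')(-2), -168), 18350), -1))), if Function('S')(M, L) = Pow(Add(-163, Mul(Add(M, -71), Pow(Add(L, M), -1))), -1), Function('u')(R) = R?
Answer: Rational(-698635723, 507138780) ≈ -1.3776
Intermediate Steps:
Function('S')(M, L) = Pow(Add(-163, Mul(Pow(Add(L, M), -1), Add(-71, M))), -1) (Function('S')(M, L) = Pow(Add(-163, Mul(Add(-71, M), Pow(Add(L, M), -1))), -1) = Pow(Add(-163, Mul(Pow(Add(L, M), -1), Add(-71, M))), -1))
Mul(-1, Mul(Add(26208, -929), Pow(Add(Function('S')(Function('u')(-2), -168), 18350), -1))) = Mul(-1, Mul(Add(26208, -929), Pow(Add(Mul(Pow(Add(71, Mul(162, -2), Mul(163, -168)), -1), Add(Mul(-1, -168), Mul(-1, -2))), 18350), -1))) = Mul(-1, Mul(25279, Pow(Add(Mul(Pow(Add(71, -324, -27384), -1), Add(168, 2)), 18350), -1))) = Mul(-1, Mul(25279, Pow(Add(Mul(Pow(-27637, -1), 170), 18350), -1))) = Mul(-1, Mul(25279, Pow(Add(Mul(Rational(-1, 27637), 170), 18350), -1))) = Mul(-1, Mul(25279, Pow(Add(Rational(-170, 27637), 18350), -1))) = Mul(-1, Mul(25279, Pow(Rational(507138780, 27637), -1))) = Mul(-1, Mul(25279, Rational(27637, 507138780))) = Mul(-1, Rational(698635723, 507138780)) = Rational(-698635723, 507138780)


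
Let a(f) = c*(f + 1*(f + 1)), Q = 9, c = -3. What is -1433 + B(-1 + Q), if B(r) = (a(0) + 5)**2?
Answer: -1429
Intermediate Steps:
a(f) = -3 - 6*f (a(f) = -3*(f + 1*(f + 1)) = -3*(f + 1*(1 + f)) = -3*(f + (1 + f)) = -3*(1 + 2*f) = -3 - 6*f)
B(r) = 4 (B(r) = ((-3 - 6*0) + 5)**2 = ((-3 + 0) + 5)**2 = (-3 + 5)**2 = 2**2 = 4)
-1433 + B(-1 + Q) = -1433 + 4 = -1429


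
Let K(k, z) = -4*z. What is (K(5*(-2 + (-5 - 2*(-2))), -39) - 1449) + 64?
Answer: -1229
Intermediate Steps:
(K(5*(-2 + (-5 - 2*(-2))), -39) - 1449) + 64 = (-4*(-39) - 1449) + 64 = (156 - 1449) + 64 = -1293 + 64 = -1229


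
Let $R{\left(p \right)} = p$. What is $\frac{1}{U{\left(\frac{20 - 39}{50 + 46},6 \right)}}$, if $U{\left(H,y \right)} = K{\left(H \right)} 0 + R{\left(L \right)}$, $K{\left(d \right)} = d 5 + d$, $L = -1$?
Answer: $-1$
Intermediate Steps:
$K{\left(d \right)} = 6 d$ ($K{\left(d \right)} = 5 d + d = 6 d$)
$U{\left(H,y \right)} = -1$ ($U{\left(H,y \right)} = 6 H 0 - 1 = 0 - 1 = -1$)
$\frac{1}{U{\left(\frac{20 - 39}{50 + 46},6 \right)}} = \frac{1}{-1} = -1$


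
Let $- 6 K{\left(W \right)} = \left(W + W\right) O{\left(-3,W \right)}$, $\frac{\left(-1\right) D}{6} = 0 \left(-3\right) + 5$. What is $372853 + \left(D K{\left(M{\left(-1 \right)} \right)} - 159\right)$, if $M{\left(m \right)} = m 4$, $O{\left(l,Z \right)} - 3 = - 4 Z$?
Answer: $371934$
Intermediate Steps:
$O{\left(l,Z \right)} = 3 - 4 Z$
$D = -30$ ($D = - 6 \left(0 \left(-3\right) + 5\right) = - 6 \left(0 + 5\right) = \left(-6\right) 5 = -30$)
$M{\left(m \right)} = 4 m$
$K{\left(W \right)} = - \frac{W \left(3 - 4 W\right)}{3}$ ($K{\left(W \right)} = - \frac{\left(W + W\right) \left(3 - 4 W\right)}{6} = - \frac{2 W \left(3 - 4 W\right)}{6} = - \frac{W \left(3 - 4 W\right)}{3}$)
$372853 + \left(D K{\left(M{\left(-1 \right)} \right)} - 159\right) = 372853 - \left(159 + 30 \frac{4 \left(-1\right) \left(-3 + 4 \cdot 4 \left(-1\right)\right)}{3}\right) = 372853 - \left(159 + 30 \cdot \frac{1}{3} \left(-4\right) \left(-3 + 4 \left(-4\right)\right)\right) = 372853 - \left(159 + 30 \cdot \frac{1}{3} \left(-4\right) \left(-3 - 16\right)\right) = 372853 - \left(159 + 30 \cdot \frac{1}{3} \left(-4\right) \left(-19\right)\right) = 372853 - 919 = 371934$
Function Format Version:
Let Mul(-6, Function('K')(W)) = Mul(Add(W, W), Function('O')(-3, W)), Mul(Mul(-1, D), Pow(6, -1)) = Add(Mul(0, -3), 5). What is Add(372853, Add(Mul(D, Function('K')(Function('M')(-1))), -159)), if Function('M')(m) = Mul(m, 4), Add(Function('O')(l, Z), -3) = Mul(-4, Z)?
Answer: 371934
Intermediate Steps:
Function('O')(l, Z) = Add(3, Mul(-4, Z))
D = -30 (D = Mul(-6, Add(Mul(0, -3), 5)) = Mul(-6, Add(0, 5)) = Mul(-6, 5) = -30)
Function('M')(m) = Mul(4, m)
Function('K')(W) = Mul(Rational(-1, 3), W, Add(3, Mul(-4, W))) (Function('K')(W) = Mul(Rational(-1, 6), Mul(Add(W, W), Add(3, Mul(-4, W)))) = Mul(Rational(-1, 6), Mul(Mul(2, W), Add(3, Mul(-4, W)))) = Mul(Rational(-1, 6), Mul(2, W, Add(3, Mul(-4, W)))) = Mul(Rational(-1, 3), W, Add(3, Mul(-4, W))))
Add(372853, Add(Mul(D, Function('K')(Function('M')(-1))), -159)) = Add(372853, Add(Mul(-30, Mul(Rational(1, 3), Mul(4, -1), Add(-3, Mul(4, Mul(4, -1))))), -159)) = Add(372853, Add(Mul(-30, Mul(Rational(1, 3), -4, Add(-3, Mul(4, -4)))), -159)) = Add(372853, Add(Mul(-30, Mul(Rational(1, 3), -4, Add(-3, -16))), -159)) = Add(372853, Add(Mul(-30, Mul(Rational(1, 3), -4, -19)), -159)) = Add(372853, Add(Mul(-30, Rational(76, 3)), -159)) = Add(372853, Add(-760, -159)) = Add(372853, -919) = 371934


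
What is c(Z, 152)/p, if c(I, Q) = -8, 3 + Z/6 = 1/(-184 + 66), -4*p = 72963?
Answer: 32/72963 ≈ 0.00043858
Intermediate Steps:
p = -72963/4 (p = -¼*72963 = -72963/4 ≈ -18241.)
Z = -1065/59 (Z = -18 + 6/(-184 + 66) = -18 + 6/(-118) = -18 + 6*(-1/118) = -18 - 3/59 = -1065/59 ≈ -18.051)
c(Z, 152)/p = -8/(-72963/4) = -8*(-4/72963) = 32/72963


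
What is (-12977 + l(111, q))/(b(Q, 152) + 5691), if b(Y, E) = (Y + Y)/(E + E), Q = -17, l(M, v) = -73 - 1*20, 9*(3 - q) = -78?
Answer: -397328/173003 ≈ -2.2967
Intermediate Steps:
q = 35/3 (q = 3 - ⅑*(-78) = 3 + 26/3 = 35/3 ≈ 11.667)
l(M, v) = -93 (l(M, v) = -73 - 20 = -93)
b(Y, E) = Y/E (b(Y, E) = (2*Y)/((2*E)) = (2*Y)*(1/(2*E)) = Y/E)
(-12977 + l(111, q))/(b(Q, 152) + 5691) = (-12977 - 93)/(-17/152 + 5691) = -13070/(-17*1/152 + 5691) = -13070/(-17/152 + 5691) = -13070/865015/152 = -13070*152/865015 = -397328/173003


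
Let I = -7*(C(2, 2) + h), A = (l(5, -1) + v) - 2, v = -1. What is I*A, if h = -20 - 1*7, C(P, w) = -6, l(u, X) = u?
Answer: 462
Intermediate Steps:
h = -27 (h = -20 - 7 = -27)
A = 2 (A = (5 - 1) - 2 = 4 - 2 = 2)
I = 231 (I = -7*(-6 - 27) = -7*(-33) = 231)
I*A = 231*2 = 462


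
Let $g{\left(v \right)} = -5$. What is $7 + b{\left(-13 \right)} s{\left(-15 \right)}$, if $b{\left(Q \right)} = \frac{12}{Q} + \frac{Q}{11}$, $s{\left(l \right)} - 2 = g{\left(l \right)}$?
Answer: $\frac{1904}{143} \approx 13.315$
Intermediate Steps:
$s{\left(l \right)} = -3$ ($s{\left(l \right)} = 2 - 5 = -3$)
$b{\left(Q \right)} = \frac{12}{Q} + \frac{Q}{11}$ ($b{\left(Q \right)} = \frac{12}{Q} + Q \frac{1}{11} = \frac{12}{Q} + \frac{Q}{11}$)
$7 + b{\left(-13 \right)} s{\left(-15 \right)} = 7 + \left(\frac{12}{-13} + \frac{1}{11} \left(-13\right)\right) \left(-3\right) = 7 + \left(12 \left(- \frac{1}{13}\right) - \frac{13}{11}\right) \left(-3\right) = 7 + \left(- \frac{12}{13} - \frac{13}{11}\right) \left(-3\right) = 7 - - \frac{903}{143} = 7 + \frac{903}{143} = \frac{1904}{143}$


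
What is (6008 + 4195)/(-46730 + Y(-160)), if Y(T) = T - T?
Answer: -10203/46730 ≈ -0.21834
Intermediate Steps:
Y(T) = 0
(6008 + 4195)/(-46730 + Y(-160)) = (6008 + 4195)/(-46730 + 0) = 10203/(-46730) = 10203*(-1/46730) = -10203/46730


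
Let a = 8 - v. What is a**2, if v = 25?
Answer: 289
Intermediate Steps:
a = -17 (a = 8 - 1*25 = 8 - 25 = -17)
a**2 = (-17)**2 = 289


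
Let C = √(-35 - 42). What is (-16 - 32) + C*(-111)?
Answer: -48 - 111*I*√77 ≈ -48.0 - 974.02*I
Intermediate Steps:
C = I*√77 (C = √(-77) = I*√77 ≈ 8.775*I)
(-16 - 32) + C*(-111) = (-16 - 32) + (I*√77)*(-111) = -48 - 111*I*√77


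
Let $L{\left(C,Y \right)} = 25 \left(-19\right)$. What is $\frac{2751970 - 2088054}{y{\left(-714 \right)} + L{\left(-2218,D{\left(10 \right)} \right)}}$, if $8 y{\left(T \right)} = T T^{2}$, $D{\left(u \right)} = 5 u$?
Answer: $- \frac{165979}{11374942} \approx -0.014592$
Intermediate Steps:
$L{\left(C,Y \right)} = -475$
$y{\left(T \right)} = \frac{T^{3}}{8}$ ($y{\left(T \right)} = \frac{T T^{2}}{8} = \frac{T^{3}}{8}$)
$\frac{2751970 - 2088054}{y{\left(-714 \right)} + L{\left(-2218,D{\left(10 \right)} \right)}} = \frac{2751970 - 2088054}{\frac{\left(-714\right)^{3}}{8} - 475} = \frac{663916}{\frac{1}{8} \left(-363994344\right) - 475} = \frac{663916}{-45499293 - 475} = \frac{663916}{-45499768} = 663916 \left(- \frac{1}{45499768}\right) = - \frac{165979}{11374942}$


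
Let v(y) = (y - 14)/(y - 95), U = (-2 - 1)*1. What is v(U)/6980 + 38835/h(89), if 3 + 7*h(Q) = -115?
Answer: -92976425897/40358360 ≈ -2303.8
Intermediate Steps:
U = -3 (U = -3*1 = -3)
h(Q) = -118/7 (h(Q) = -3/7 + (⅐)*(-115) = -3/7 - 115/7 = -118/7)
v(y) = (-14 + y)/(-95 + y)
v(U)/6980 + 38835/h(89) = ((-14 - 3)/(-95 - 3))/6980 + 38835/(-118/7) = (-17/(-98))*(1/6980) + 38835*(-7/118) = -1/98*(-17)*(1/6980) - 271845/118 = (17/98)*(1/6980) - 271845/118 = 17/684040 - 271845/118 = -92976425897/40358360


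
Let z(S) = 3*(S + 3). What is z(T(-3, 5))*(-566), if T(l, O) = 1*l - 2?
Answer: 3396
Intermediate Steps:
T(l, O) = -2 + l (T(l, O) = l - 2 = -2 + l)
z(S) = 9 + 3*S (z(S) = 3*(3 + S) = 9 + 3*S)
z(T(-3, 5))*(-566) = (9 + 3*(-2 - 3))*(-566) = (9 + 3*(-5))*(-566) = (9 - 15)*(-566) = -6*(-566) = 3396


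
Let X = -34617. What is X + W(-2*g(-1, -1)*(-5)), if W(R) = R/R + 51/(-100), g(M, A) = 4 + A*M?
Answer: -3461651/100 ≈ -34617.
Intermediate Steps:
W(R) = 49/100 (W(R) = 1 + 51*(-1/100) = 1 - 51/100 = 49/100)
X + W(-2*g(-1, -1)*(-5)) = -34617 + 49/100 = -3461651/100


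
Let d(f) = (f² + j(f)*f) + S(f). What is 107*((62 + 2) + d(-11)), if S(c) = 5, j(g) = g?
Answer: 33277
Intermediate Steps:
d(f) = 5 + 2*f² (d(f) = (f² + f*f) + 5 = (f² + f²) + 5 = 2*f² + 5 = 5 + 2*f²)
107*((62 + 2) + d(-11)) = 107*((62 + 2) + (5 + 2*(-11)²)) = 107*(64 + (5 + 2*121)) = 107*(64 + (5 + 242)) = 107*(64 + 247) = 107*311 = 33277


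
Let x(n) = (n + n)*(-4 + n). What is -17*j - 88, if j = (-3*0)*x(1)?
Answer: -88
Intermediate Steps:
x(n) = 2*n*(-4 + n) (x(n) = (2*n)*(-4 + n) = 2*n*(-4 + n))
j = 0 (j = (-3*0)*(2*1*(-4 + 1)) = 0*(2*1*(-3)) = 0*(-6) = 0)
-17*j - 88 = -17*0 - 88 = 0 - 88 = -88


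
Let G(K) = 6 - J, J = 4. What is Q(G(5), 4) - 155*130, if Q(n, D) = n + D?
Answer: -20144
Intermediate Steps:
G(K) = 2 (G(K) = 6 - 1*4 = 6 - 4 = 2)
Q(n, D) = D + n
Q(G(5), 4) - 155*130 = (4 + 2) - 155*130 = 6 - 20150 = -20144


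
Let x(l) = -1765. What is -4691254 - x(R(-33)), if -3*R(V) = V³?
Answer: -4689489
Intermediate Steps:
R(V) = -V³/3
-4691254 - x(R(-33)) = -4691254 - 1*(-1765) = -4691254 + 1765 = -4689489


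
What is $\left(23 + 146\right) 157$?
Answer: $26533$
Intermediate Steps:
$\left(23 + 146\right) 157 = 169 \cdot 157 = 26533$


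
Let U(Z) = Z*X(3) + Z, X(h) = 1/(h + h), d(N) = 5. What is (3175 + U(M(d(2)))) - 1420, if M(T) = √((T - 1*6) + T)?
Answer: 5272/3 ≈ 1757.3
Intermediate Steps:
X(h) = 1/(2*h)
M(T) = √(-6 + 2*T) (M(T) = √((T - 6) + T) = √((-6 + T) + T) = √(-6 + 2*T))
U(Z) = 7*Z/6 (U(Z) = Z*((½)/3) + Z = Z*((½)*(⅓)) + Z = Z*(⅙) + Z = Z/6 + Z = 7*Z/6)
(3175 + U(M(d(2)))) - 1420 = (3175 + 7*√(-6 + 2*5)/6) - 1420 = (3175 + 7*√(-6 + 10)/6) - 1420 = (3175 + 7*√4/6) - 1420 = (3175 + (7/6)*2) - 1420 = (3175 + 7/3) - 1420 = 9532/3 - 1420 = 5272/3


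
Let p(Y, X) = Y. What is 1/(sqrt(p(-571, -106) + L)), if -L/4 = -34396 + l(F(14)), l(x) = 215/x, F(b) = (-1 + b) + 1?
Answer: sqrt(6710627)/958661 ≈ 0.0027022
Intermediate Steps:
F(b) = b
L = 962658/7 (L = -4*(-34396 + 215/14) = -4*(-481329/14) = 962658/7 ≈ 1.3752e+5)
1/(sqrt(p(-571, -106) + L)) = 1/(sqrt(-571 + 962658/7)) = 1/(sqrt(958661/7)) = 1/(sqrt(6710627)/7) = sqrt(6710627)/958661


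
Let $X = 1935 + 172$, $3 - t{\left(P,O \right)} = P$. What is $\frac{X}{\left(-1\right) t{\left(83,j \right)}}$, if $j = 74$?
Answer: $\frac{2107}{80} \approx 26.337$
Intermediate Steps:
$t{\left(P,O \right)} = 3 - P$
$X = 2107$
$\frac{X}{\left(-1\right) t{\left(83,j \right)}} = \frac{2107}{\left(-1\right) \left(3 - 83\right)} = \frac{2107}{\left(-1\right) \left(-80\right)} = \frac{2107}{80}$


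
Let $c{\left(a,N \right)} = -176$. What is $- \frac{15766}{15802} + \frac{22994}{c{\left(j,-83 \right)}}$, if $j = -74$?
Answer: $- \frac{91531501}{695288} \approx -131.65$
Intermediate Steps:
$- \frac{15766}{15802} + \frac{22994}{c{\left(j,-83 \right)}} = - \frac{15766}{15802} + \frac{22994}{-176} = \left(-15766\right) \frac{1}{15802} + 22994 \left(- \frac{1}{176}\right) = - \frac{7883}{7901} - \frac{11497}{88} = - \frac{91531501}{695288}$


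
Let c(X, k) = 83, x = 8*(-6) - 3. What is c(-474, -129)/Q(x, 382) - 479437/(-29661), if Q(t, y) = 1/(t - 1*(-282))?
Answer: 569169790/29661 ≈ 19189.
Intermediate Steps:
x = -51 (x = -48 - 3 = -51)
Q(t, y) = 1/(282 + t) (Q(t, y) = 1/(t + 282) = 1/(282 + t))
c(-474, -129)/Q(x, 382) - 479437/(-29661) = 83/(1/(282 - 51)) - 479437/(-29661) = 83/(1/231) - 479437*(-1/29661) = 83/(1/231) + 479437/29661 = 83*231 + 479437/29661 = 19173 + 479437/29661 = 569169790/29661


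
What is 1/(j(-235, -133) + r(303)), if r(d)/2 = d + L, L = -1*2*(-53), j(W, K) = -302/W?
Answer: 235/192532 ≈ 0.0012206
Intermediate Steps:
L = 106 (L = -2*(-53) = 106)
r(d) = 212 + 2*d (r(d) = 2*(d + 106) = 2*(106 + d) = 212 + 2*d)
1/(j(-235, -133) + r(303)) = 1/(-302/(-235) + (212 + 2*303)) = 1/(-302*(-1/235) + (212 + 606)) = 1/(302/235 + 818) = 1/(192532/235) = 235/192532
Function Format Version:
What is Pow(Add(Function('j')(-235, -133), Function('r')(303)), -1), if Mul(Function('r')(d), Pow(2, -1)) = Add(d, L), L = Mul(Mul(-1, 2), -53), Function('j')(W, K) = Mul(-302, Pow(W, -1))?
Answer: Rational(235, 192532) ≈ 0.0012206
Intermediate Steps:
L = 106 (L = Mul(-2, -53) = 106)
Function('r')(d) = Add(212, Mul(2, d)) (Function('r')(d) = Mul(2, Add(d, 106)) = Mul(2, Add(106, d)) = Add(212, Mul(2, d)))
Pow(Add(Function('j')(-235, -133), Function('r')(303)), -1) = Pow(Add(Mul(-302, Pow(-235, -1)), Add(212, Mul(2, 303))), -1) = Pow(Add(Mul(-302, Rational(-1, 235)), Add(212, 606)), -1) = Pow(Add(Rational(302, 235), 818), -1) = Pow(Rational(192532, 235), -1) = Rational(235, 192532)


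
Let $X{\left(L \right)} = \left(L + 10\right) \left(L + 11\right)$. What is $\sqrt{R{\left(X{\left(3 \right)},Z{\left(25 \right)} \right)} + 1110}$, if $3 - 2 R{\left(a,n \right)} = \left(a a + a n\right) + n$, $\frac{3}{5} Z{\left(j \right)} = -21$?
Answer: $2 i \sqrt{3062} \approx 110.67 i$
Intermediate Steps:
$Z{\left(j \right)} = -35$ ($Z{\left(j \right)} = \frac{5}{3} \left(-21\right) = -35$)
$X{\left(L \right)} = \left(10 + L\right) \left(11 + L\right)$
$R{\left(a,n \right)} = \frac{3}{2} - \frac{n}{2} - \frac{a^{2}}{2} - \frac{a n}{2}$ ($R{\left(a,n \right)} = \frac{3}{2} - \frac{\left(a a + a n\right) + n}{2} = \frac{3}{2} - \frac{\left(a^{2} + a n\right) + n}{2} = \frac{3}{2} - \frac{n + a^{2} + a n}{2} = \frac{3}{2} - \left(\frac{n}{2} + \frac{a^{2}}{2} + \frac{a n}{2}\right) = \frac{3}{2} - \frac{n}{2} - \frac{a^{2}}{2} - \frac{a n}{2}$)
$\sqrt{R{\left(X{\left(3 \right)},Z{\left(25 \right)} \right)} + 1110} = \sqrt{\left(\frac{3}{2} - - \frac{35}{2} - \frac{\left(110 + 3^{2} + 21 \cdot 3\right)^{2}}{2} - \frac{1}{2} \left(110 + 3^{2} + 21 \cdot 3\right) \left(-35\right)\right) + 1110} = \sqrt{\left(\frac{3}{2} + \frac{35}{2} - \frac{\left(110 + 9 + 63\right)^{2}}{2} - \frac{1}{2} \left(110 + 9 + 63\right) \left(-35\right)\right) + 1110} = \sqrt{\left(\frac{3}{2} + \frac{35}{2} - \frac{182^{2}}{2} - 91 \left(-35\right)\right) + 1110} = \sqrt{\left(\frac{3}{2} + \frac{35}{2} - 16562 + 3185\right) + 1110} = \sqrt{-13358 + 1110} = \sqrt{-12248} = 2 i \sqrt{3062}$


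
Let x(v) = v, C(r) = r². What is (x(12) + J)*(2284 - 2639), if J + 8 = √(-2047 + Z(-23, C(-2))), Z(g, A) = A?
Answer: -1420 - 1065*I*√227 ≈ -1420.0 - 16046.0*I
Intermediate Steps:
J = -8 + 3*I*√227 (J = -8 + √(-2047 + (-2)²) = -8 + √(-2047 + 4) = -8 + √(-2043) = -8 + 3*I*√227 ≈ -8.0 + 45.2*I)
(x(12) + J)*(2284 - 2639) = (12 + (-8 + 3*I*√227))*(2284 - 2639) = (4 + 3*I*√227)*(-355) = -1420 - 1065*I*√227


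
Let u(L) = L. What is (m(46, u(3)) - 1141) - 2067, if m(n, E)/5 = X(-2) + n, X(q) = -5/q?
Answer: -5931/2 ≈ -2965.5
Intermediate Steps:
m(n, E) = 25/2 + 5*n (m(n, E) = 5*(-5/(-2) + n) = 5*(-5*(-½) + n) = 5*(5/2 + n) = 25/2 + 5*n)
(m(46, u(3)) - 1141) - 2067 = ((25/2 + 5*46) - 1141) - 2067 = ((25/2 + 230) - 1141) - 2067 = (485/2 - 1141) - 2067 = -1797/2 - 2067 = -5931/2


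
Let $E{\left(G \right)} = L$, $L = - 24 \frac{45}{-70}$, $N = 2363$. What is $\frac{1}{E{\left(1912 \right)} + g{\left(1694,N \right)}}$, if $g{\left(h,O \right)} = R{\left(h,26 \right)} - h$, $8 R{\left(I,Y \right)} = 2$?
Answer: $- \frac{28}{46993} \approx -0.00059583$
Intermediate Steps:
$R{\left(I,Y \right)} = \frac{1}{4}$ ($R{\left(I,Y \right)} = \frac{1}{8} \cdot 2 = \frac{1}{4}$)
$L = \frac{108}{7}$ ($L = - 24 \cdot 45 \left(- \frac{1}{70}\right) = \left(-24\right) \left(- \frac{9}{14}\right) = \frac{108}{7} \approx 15.429$)
$E{\left(G \right)} = \frac{108}{7}$
$g{\left(h,O \right)} = \frac{1}{4} - h$
$\frac{1}{E{\left(1912 \right)} + g{\left(1694,N \right)}} = \frac{1}{\frac{108}{7} + \left(\frac{1}{4} - 1694\right)} = \frac{1}{\frac{108}{7} - \frac{6775}{4}} = \frac{1}{- \frac{46993}{28}} = - \frac{28}{46993}$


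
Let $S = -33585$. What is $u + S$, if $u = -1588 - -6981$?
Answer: $-28192$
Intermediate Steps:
$u = 5393$ ($u = -1588 + 6981 = 5393$)
$u + S = 5393 - 33585 = -28192$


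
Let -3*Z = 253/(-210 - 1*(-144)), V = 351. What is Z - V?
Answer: -6295/18 ≈ -349.72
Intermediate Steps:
Z = 23/18 (Z = -253/(3*(-210 - 1*(-144))) = -253/(3*(-210 + 144)) = -253/(3*(-66)) = -253*(-1)/(3*66) = -⅓*(-23/6) = 23/18 ≈ 1.2778)
Z - V = 23/18 - 1*351 = 23/18 - 351 = -6295/18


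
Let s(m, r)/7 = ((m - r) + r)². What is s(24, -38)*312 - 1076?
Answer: 1256908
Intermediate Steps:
s(m, r) = 7*m² (s(m, r) = 7*((m - r) + r)² = 7*m²)
s(24, -38)*312 - 1076 = (7*24²)*312 - 1076 = (7*576)*312 - 1076 = 4032*312 - 1076 = 1257984 - 1076 = 1256908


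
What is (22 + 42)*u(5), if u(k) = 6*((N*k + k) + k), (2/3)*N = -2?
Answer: -1920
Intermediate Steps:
N = -3 (N = (3/2)*(-2) = -3)
u(k) = -6*k (u(k) = 6*((-3*k + k) + k) = 6*(-2*k + k) = 6*(-k) = -6*k)
(22 + 42)*u(5) = (22 + 42)*(-6*5) = 64*(-30) = -1920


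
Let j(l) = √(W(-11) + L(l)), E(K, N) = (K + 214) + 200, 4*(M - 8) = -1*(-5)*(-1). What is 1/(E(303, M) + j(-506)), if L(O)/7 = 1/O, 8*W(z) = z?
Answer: 483736/346839649 - 2*I*√1422366/1040518947 ≈ 0.0013947 - 2.2924e-6*I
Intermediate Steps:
W(z) = z/8
L(O) = 7/O
M = 27/4 (M = 8 + (-1*(-5)*(-1))/4 = 8 + (5*(-1))/4 = 8 + (¼)*(-5) = 8 - 5/4 = 27/4 ≈ 6.7500)
E(K, N) = 414 + K (E(K, N) = (214 + K) + 200 = 414 + K)
j(l) = √(-11/8 + 7/l) (j(l) = √((⅛)*(-11) + 7/l) = √(-11/8 + 7/l))
1/(E(303, M) + j(-506)) = 1/((414 + 303) + √(-22 + 112/(-506))/4) = 1/(717 + √(-22 + 112*(-1/506))/4) = 1/(717 + √(-22 - 56/253)/4) = 1/(717 + √(-5622/253)/4) = 1/(717 + (I*√1422366/253)/4) = 1/(717 + I*√1422366/1012)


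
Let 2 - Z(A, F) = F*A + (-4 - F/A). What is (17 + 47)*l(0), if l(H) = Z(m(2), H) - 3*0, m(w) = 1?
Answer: 384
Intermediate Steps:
Z(A, F) = 6 + F/A - A*F (Z(A, F) = 2 - (F*A + (-4 - F/A)) = 2 - (A*F + (-4 - F/A)) = 2 - (-4 + A*F - F/A) = 2 + (4 + F/A - A*F) = 6 + F/A - A*F)
l(H) = 6 (l(H) = (6 + H/1 - 1*1*H) - 3*0 = (6 + H*1 - H) + 0 = (6 + H - H) + 0 = 6 + 0 = 6)
(17 + 47)*l(0) = (17 + 47)*6 = 64*6 = 384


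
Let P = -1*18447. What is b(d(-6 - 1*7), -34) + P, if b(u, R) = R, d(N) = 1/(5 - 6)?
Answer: -18481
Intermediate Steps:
d(N) = -1 (d(N) = 1/(-1) = -1)
P = -18447
b(d(-6 - 1*7), -34) + P = -34 - 18447 = -18481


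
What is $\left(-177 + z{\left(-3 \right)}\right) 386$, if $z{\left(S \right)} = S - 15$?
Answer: $-75270$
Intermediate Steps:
$z{\left(S \right)} = -15 + S$
$\left(-177 + z{\left(-3 \right)}\right) 386 = \left(-177 - 18\right) 386 = \left(-195\right) 386 = -75270$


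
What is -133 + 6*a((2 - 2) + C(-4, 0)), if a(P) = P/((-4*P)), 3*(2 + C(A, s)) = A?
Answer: -269/2 ≈ -134.50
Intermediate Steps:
C(A, s) = -2 + A/3
a(P) = -¼ (a(P) = P*(-1/(4*P)) = -¼)
-133 + 6*a((2 - 2) + C(-4, 0)) = -133 + 6*(-¼) = -133 - 3/2 = -269/2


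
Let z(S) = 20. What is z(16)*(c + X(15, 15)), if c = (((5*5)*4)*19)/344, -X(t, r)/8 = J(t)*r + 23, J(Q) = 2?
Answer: -359890/43 ≈ -8369.5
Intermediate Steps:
X(t, r) = -184 - 16*r (X(t, r) = -8*(2*r + 23) = -8*(23 + 2*r) = -184 - 16*r)
c = 475/86 (c = ((25*4)*19)*(1/344) = (100*19)*(1/344) = 1900*(1/344) = 475/86 ≈ 5.5233)
z(16)*(c + X(15, 15)) = 20*(475/86 + (-184 - 16*15)) = 20*(475/86 + (-184 - 240)) = 20*(475/86 - 424) = 20*(-35989/86) = -359890/43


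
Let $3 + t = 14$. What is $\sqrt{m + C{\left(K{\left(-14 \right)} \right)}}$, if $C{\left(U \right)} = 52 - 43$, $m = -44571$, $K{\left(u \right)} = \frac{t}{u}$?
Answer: $i \sqrt{44562} \approx 211.1 i$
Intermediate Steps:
$t = 11$ ($t = -3 + 14 = 11$)
$K{\left(u \right)} = \frac{11}{u}$
$C{\left(U \right)} = 9$
$\sqrt{m + C{\left(K{\left(-14 \right)} \right)}} = \sqrt{-44571 + 9} = \sqrt{-44562} = i \sqrt{44562}$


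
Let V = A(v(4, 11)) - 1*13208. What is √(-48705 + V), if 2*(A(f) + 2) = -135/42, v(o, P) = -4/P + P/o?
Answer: I*√12135655/14 ≈ 248.83*I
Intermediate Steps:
A(f) = -101/28 (A(f) = -2 + (-135/42)/2 = -2 + (-135*1/42)/2 = -2 + (½)*(-45/14) = -2 - 45/28 = -101/28)
V = -369925/28 (V = -101/28 - 1*13208 = -101/28 - 13208 = -369925/28 ≈ -13212.)
√(-48705 + V) = √(-48705 - 369925/28) = √(-1733665/28) = I*√12135655/14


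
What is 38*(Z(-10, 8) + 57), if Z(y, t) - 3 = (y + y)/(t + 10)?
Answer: 20140/9 ≈ 2237.8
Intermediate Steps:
Z(y, t) = 3 + 2*y/(10 + t) (Z(y, t) = 3 + (y + y)/(t + 10) = 3 + (2*y)/(10 + t) = 3 + 2*y/(10 + t))
38*(Z(-10, 8) + 57) = 38*((30 + 2*(-10) + 3*8)/(10 + 8) + 57) = 38*((30 - 20 + 24)/18 + 57) = 38*((1/18)*34 + 57) = 38*(17/9 + 57) = 38*(530/9) = 20140/9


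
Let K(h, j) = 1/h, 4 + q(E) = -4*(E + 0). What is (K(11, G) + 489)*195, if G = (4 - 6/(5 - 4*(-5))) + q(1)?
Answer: 1049100/11 ≈ 95373.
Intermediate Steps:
q(E) = -4 - 4*E (q(E) = -4 - 4*(E + 0) = -4 - 4*E)
G = -106/25 (G = (4 - 6/(5 - 4*(-5))) + (-4 - 4*1) = (4 - 6/(5 + 20)) + (-4 - 4) = (4 - 6/25) - 8 = 94/25 - 8 = -106/25 ≈ -4.2400)
(K(11, G) + 489)*195 = (1/11 + 489)*195 = (5380/11)*195 = 1049100/11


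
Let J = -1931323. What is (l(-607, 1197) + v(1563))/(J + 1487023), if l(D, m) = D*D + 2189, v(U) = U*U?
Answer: -937869/148100 ≈ -6.3327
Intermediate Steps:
v(U) = U²
l(D, m) = 2189 + D² (l(D, m) = D² + 2189 = 2189 + D²)
(l(-607, 1197) + v(1563))/(J + 1487023) = ((2189 + (-607)²) + 1563²)/(-1931323 + 1487023) = ((2189 + 368449) + 2442969)/(-444300) = (370638 + 2442969)*(-1/444300) = 2813607*(-1/444300) = -937869/148100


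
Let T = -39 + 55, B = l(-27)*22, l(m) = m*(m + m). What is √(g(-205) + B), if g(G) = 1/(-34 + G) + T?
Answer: √1833126893/239 ≈ 179.14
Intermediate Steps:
l(m) = 2*m² (l(m) = m*(2*m) = 2*m²)
B = 32076 (B = (2*(-27)²)*22 = (2*729)*22 = 1458*22 = 32076)
T = 16
g(G) = 16 + 1/(-34 + G) (g(G) = 1/(-34 + G) + 16 = 16 + 1/(-34 + G))
√(g(-205) + B) = √((-543 + 16*(-205))/(-34 - 205) + 32076) = √((-543 - 3280)/(-239) + 32076) = √(-1/239*(-3823) + 32076) = √(3823/239 + 32076) = √(7669987/239) = √1833126893/239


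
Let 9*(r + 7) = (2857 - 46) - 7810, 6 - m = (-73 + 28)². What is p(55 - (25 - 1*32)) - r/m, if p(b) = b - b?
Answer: -5062/18171 ≈ -0.27858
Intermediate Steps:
m = -2019 (m = 6 - (-73 + 28)² = 6 - 1*(-45)² = 6 - 1*2025 = 6 - 2025 = -2019)
p(b) = 0
r = -5062/9 (r = -7 + ((2857 - 46) - 7810)/9 = -7 + (2811 - 7810)/9 = -7 + (⅑)*(-4999) = -7 - 4999/9 = -5062/9 ≈ -562.44)
p(55 - (25 - 1*32)) - r/m = 0 - (-5062)/(9*(-2019)) = 0 - (-5062)*(-1)/(9*2019) = 0 - 1*5062/18171 = 0 - 5062/18171 = -5062/18171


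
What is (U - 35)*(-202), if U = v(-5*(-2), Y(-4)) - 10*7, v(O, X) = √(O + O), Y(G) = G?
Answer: 21210 - 404*√5 ≈ 20307.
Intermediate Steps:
v(O, X) = √2*√O (v(O, X) = √(2*O) = √2*√O)
U = -70 + 2*√5 (U = √2*√(-5*(-2)) - 10*7 = √2*√10 - 70 = 2*√5 - 70 = -70 + 2*√5 ≈ -65.528)
(U - 35)*(-202) = ((-70 + 2*√5) - 35)*(-202) = (-105 + 2*√5)*(-202) = 21210 - 404*√5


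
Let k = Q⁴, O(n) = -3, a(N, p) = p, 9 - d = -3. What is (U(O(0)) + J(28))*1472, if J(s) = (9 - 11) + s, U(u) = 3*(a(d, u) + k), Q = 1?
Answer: 29440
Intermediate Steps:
d = 12 (d = 9 - 1*(-3) = 9 + 3 = 12)
k = 1 (k = 1⁴ = 1)
U(u) = 3 + 3*u (U(u) = 3*(u + 1) = 3*(1 + u) = 3 + 3*u)
J(s) = -2 + s
(U(O(0)) + J(28))*1472 = ((3 + 3*(-3)) + (-2 + 28))*1472 = ((3 - 9) + 26)*1472 = (-6 + 26)*1472 = 20*1472 = 29440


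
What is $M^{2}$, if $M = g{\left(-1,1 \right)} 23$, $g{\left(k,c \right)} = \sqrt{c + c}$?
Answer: $1058$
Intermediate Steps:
$g{\left(k,c \right)} = \sqrt{2} \sqrt{c}$ ($g{\left(k,c \right)} = \sqrt{2 c} = \sqrt{2} \sqrt{c}$)
$M = 23 \sqrt{2}$ ($M = \sqrt{2} \sqrt{1} \cdot 23 = \sqrt{2} \cdot 1 \cdot 23 = \sqrt{2} \cdot 23 = 23 \sqrt{2} \approx 32.527$)
$M^{2} = \left(23 \sqrt{2}\right)^{2} = 1058$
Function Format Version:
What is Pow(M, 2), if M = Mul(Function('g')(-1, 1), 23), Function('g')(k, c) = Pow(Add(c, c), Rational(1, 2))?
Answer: 1058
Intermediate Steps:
Function('g')(k, c) = Mul(Pow(2, Rational(1, 2)), Pow(c, Rational(1, 2))) (Function('g')(k, c) = Pow(Mul(2, c), Rational(1, 2)) = Mul(Pow(2, Rational(1, 2)), Pow(c, Rational(1, 2))))
M = Mul(23, Pow(2, Rational(1, 2))) (M = Mul(Mul(Pow(2, Rational(1, 2)), Pow(1, Rational(1, 2))), 23) = Mul(Mul(Pow(2, Rational(1, 2)), 1), 23) = Mul(Pow(2, Rational(1, 2)), 23) = Mul(23, Pow(2, Rational(1, 2))) ≈ 32.527)
Pow(M, 2) = Pow(Mul(23, Pow(2, Rational(1, 2))), 2) = 1058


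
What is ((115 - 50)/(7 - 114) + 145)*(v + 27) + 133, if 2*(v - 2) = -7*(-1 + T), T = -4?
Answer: 732656/107 ≈ 6847.3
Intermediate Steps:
v = 39/2 (v = 2 + (-7*(-1 - 4))/2 = 2 + (-7*(-5))/2 = 2 + (1/2)*35 = 2 + 35/2 = 39/2 ≈ 19.500)
((115 - 50)/(7 - 114) + 145)*(v + 27) + 133 = ((115 - 50)/(7 - 114) + 145)*(39/2 + 27) + 133 = (65/(-107) + 145)*(93/2) + 133 = (65*(-1/107) + 145)*(93/2) + 133 = (-65/107 + 145)*(93/2) + 133 = (15450/107)*(93/2) + 133 = 718425/107 + 133 = 732656/107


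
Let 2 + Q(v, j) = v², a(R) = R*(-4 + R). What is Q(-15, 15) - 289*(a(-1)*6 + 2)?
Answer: -9025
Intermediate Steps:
Q(v, j) = -2 + v²
Q(-15, 15) - 289*(a(-1)*6 + 2) = (-2 + (-15)²) - 289*(-(-4 - 1)*6 + 2) = (-2 + 225) - 289*(-1*(-5)*6 + 2) = 223 - 289*(5*6 + 2) = 223 - 289*(30 + 2) = 223 - 289*32 = 223 - 9248 = -9025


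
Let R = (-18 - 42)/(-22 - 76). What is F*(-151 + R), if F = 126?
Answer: -132642/7 ≈ -18949.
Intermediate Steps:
R = 30/49 (R = -60/(-98) = -60*(-1/98) = 30/49 ≈ 0.61224)
F*(-151 + R) = 126*(-151 + 30/49) = 126*(-7369/49) = -132642/7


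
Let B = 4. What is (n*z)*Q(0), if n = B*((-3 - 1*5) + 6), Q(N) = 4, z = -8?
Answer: 256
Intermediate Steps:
n = -8 (n = 4*((-3 - 1*5) + 6) = 4*((-3 - 5) + 6) = 4*(-8 + 6) = 4*(-2) = -8)
(n*z)*Q(0) = -8*(-8)*4 = 64*4 = 256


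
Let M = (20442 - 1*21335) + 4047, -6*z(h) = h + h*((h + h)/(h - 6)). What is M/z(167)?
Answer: -1015588/27555 ≈ -36.857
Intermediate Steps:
z(h) = -h/6 - h²/(3*(-6 + h)) (z(h) = -(h + h*((h + h)/(h - 6)))/6 = -(h + h*((2*h)/(-6 + h)))/6 = -(h + h*(2*h/(-6 + h)))/6 = -(h + 2*h²/(-6 + h))/6 = -h/6 - h²/(3*(-6 + h)))
M = 3154 (M = (20442 - 21335) + 4047 = -893 + 4047 = 3154)
M/z(167) = 3154/(((½)*167*(2 - 1*167)/(-6 + 167))) = 3154/(((½)*167*(2 - 167)/161)) = 3154/(((½)*167*(1/161)*(-165))) = 3154/(-27555/322) = 3154*(-322/27555) = -1015588/27555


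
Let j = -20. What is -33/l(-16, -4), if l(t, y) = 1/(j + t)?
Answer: 1188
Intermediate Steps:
l(t, y) = 1/(-20 + t)
-33/l(-16, -4) = -33/(1/(-20 - 16)) = -33/(1/(-36)) = -33/(-1/36) = -33*(-36) = 1188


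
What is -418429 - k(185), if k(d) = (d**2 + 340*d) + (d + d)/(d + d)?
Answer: -515555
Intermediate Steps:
k(d) = 1 + d**2 + 340*d (k(d) = (d**2 + 340*d) + (2*d)/((2*d)) = (d**2 + 340*d) + (2*d)*(1/(2*d)) = (d**2 + 340*d) + 1 = 1 + d**2 + 340*d)
-418429 - k(185) = -418429 - (1 + 185**2 + 340*185) = -418429 - (1 + 34225 + 62900) = -418429 - 1*97126 = -418429 - 97126 = -515555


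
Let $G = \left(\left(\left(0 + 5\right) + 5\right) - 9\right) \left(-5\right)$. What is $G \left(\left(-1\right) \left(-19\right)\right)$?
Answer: $-95$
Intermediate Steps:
$G = -5$ ($G = \left(\left(5 + 5\right) - 9\right) \left(-5\right) = \left(10 - 9\right) \left(-5\right) = 1 \left(-5\right) = -5$)
$G \left(\left(-1\right) \left(-19\right)\right) = - 5 \left(\left(-1\right) \left(-19\right)\right) = \left(-5\right) 19 = -95$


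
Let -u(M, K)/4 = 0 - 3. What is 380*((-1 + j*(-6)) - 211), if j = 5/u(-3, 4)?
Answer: -81510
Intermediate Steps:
u(M, K) = 12 (u(M, K) = -4*(0 - 3) = -4*(-3) = 12)
j = 5/12 ≈ 0.41667
380*((-1 + j*(-6)) - 211) = 380*((-1 + (5/12)*(-6)) - 211) = 380*((-1 - 5/2) - 211) = 380*(-7/2 - 211) = 380*(-429/2) = -81510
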